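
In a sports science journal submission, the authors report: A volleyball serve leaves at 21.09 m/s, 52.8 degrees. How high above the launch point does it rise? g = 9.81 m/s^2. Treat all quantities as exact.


H = (v*sin(theta))^2 / (2*g)
vy = v*sin(theta) = 21.09 * sin(52.8 deg) = 16.7988 m/s
H = vy^2 / (2*g) = 282.2002 / (2*9.81)
H = 282.2002 / 19.62 = 14.3833 m

14.3833 m


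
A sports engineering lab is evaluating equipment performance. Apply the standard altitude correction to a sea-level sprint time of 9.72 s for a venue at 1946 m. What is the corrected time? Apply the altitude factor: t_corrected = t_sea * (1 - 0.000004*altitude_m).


Correction factor = 1 - 0.000004 * 1946 = 0.992216
t_corrected = t_sea * factor = 9.72 * 0.992216
t_corrected = 9.6443 s

9.6443 s


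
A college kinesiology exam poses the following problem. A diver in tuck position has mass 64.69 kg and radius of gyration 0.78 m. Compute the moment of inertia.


I = m * k^2
I = 64.69 * 0.78^2
I = 64.69 * 0.6084 = 39.3574 kg*m^2

39.3574 kg*m^2


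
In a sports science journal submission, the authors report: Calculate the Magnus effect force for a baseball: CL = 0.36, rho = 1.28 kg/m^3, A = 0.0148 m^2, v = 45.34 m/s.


FM = 0.5 * CL * rho * A * v^2
FM = 0.5 * 0.36 * 1.28 * 0.0148 * 45.34^2
v^2 = 2055.7156
FM = 0.5 * 0.36 * 1.28 * 0.0148 * 2055.7156 = 7.0098 N

7.0098 N


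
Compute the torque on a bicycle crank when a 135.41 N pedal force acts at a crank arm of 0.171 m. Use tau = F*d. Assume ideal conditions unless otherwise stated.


tau = F * d
tau = 135.41 * 0.171
tau = 23.1551 N*m

23.1551 N*m


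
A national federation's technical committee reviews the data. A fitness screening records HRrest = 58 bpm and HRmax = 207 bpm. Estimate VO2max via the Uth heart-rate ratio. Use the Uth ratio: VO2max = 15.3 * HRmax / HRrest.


VO2max = 15.3 * HRmax / HRrest
VO2max = 15.3 * 207 / 58
VO2max = 3167.1 / 58 = 54.6052 mL/kg/min

54.6052 mL/kg/min


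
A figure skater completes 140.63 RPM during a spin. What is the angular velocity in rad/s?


omega = RPM * 2 * pi / 60
omega = 140.63 * 2 * 3.14159 / 60
omega = 883.6043 / 60 = 14.7267 rad/s

14.7267 rad/s


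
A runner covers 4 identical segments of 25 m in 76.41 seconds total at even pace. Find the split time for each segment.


Split time = total_time / n_laps = 76.41 / 4
Split time = 19.1025 s per lap

19.1025 s


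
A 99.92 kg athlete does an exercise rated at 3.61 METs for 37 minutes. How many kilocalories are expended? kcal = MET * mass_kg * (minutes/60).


kcal = MET * mass * time_hr
Convert time: 37 min = 0.6167 hr
kcal = 3.61 * 99.92 * 0.6167
kcal = 222.4386 kcal

222.4386 kcal


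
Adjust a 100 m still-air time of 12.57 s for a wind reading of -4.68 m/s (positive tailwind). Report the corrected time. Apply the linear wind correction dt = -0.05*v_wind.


dt = -0.05 * v_wind = -0.05 * -4.68 = 0.234 s
t_corrected = t_still + dt = 12.57 + (0.234)
t_corrected = 12.804 s

12.804 s


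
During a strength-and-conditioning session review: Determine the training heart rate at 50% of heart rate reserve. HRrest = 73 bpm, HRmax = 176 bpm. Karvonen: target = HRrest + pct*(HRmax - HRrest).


Target = HRrest + pct*(HRmax - HRrest)
Heart rate reserve = HRmax - HRrest = 176 - 73 = 103 bpm
Fraction = 50% = 0.5
Target = 73 + 0.5 * 103
Target = 73 + 51.5 = 124.5 bpm

124.5 bpm


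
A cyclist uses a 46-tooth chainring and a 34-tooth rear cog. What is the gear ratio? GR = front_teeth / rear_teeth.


GR = front_teeth / rear_teeth
GR = 46 / 34
GR = 1.3529

1.3529


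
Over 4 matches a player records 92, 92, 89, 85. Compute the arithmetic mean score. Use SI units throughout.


Average = sum / n
Sum = 358
Average = 358 / 4 = 89.5

89.5


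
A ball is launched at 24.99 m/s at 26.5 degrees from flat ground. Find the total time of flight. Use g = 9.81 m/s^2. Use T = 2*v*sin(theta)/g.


T = 2*v*sin(theta)/g
sin(theta) = sin(26.5 deg) = 0.4462
T = 2*24.99*0.4462 / 9.81
T = 22.301 / 9.81 = 2.2733 s

2.2733 s


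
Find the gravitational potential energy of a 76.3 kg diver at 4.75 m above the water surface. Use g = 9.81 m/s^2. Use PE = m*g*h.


PE = m * g * h
PE = 76.3 * 9.81 * 4.75
PE = 748.503 * 4.75 = 3555.3893 J

3555.3893 J


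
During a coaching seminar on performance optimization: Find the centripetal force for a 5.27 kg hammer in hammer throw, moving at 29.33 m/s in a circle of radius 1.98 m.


Fc = m * v^2 / r
v^2 = 29.33^2 = 860.2489
Fc = 5.27 * 860.2489 / 1.98
Fc = 4533.5117 / 1.98 = 2289.6524 N

2289.6524 N


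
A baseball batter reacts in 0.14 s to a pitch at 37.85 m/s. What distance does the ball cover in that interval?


d = v * t
d = 37.85 * 0.14
d = 5.299 m

5.299 m


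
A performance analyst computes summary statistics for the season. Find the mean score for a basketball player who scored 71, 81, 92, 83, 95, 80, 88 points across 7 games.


Average = sum / n
Sum = 590
Average = 590 / 7 = 84.2857

84.2857


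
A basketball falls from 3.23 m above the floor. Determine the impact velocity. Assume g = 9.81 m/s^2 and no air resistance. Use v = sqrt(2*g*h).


v = sqrt(2 * g * h)
v = sqrt(2 * 9.81 * 3.23)
v = sqrt(63.3726) = 7.9607 m/s

7.9607 m/s


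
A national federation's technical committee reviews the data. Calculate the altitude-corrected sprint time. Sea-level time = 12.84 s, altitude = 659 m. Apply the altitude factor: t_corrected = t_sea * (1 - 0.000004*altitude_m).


Correction factor = 1 - 0.000004 * 659 = 0.997364
t_corrected = t_sea * factor = 12.84 * 0.997364
t_corrected = 12.8062 s

12.8062 s


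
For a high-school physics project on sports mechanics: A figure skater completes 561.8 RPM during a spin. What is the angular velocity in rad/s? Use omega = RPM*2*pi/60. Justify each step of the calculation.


omega = RPM * 2 * pi / 60
omega = 561.8 * 2 * 3.14159 / 60
omega = 3529.8935 / 60 = 58.8316 rad/s

58.8316 rad/s


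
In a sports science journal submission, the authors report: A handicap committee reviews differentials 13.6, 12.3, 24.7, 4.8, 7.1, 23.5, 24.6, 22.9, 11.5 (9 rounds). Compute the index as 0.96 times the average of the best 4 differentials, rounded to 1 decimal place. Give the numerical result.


All differentials: 13.6, 12.3, 24.7, 4.8, 7.1, 23.5, 24.6, 22.9, 11.5
Sorted: 4.8, 7.1, 11.5, 12.3, 13.6, 22.9, 23.5, 24.6, 24.7
Best 4: 4.8, 7.1, 11.5, 12.3
Average of best = 35.7 / 4 = 8.925
Raw index = 8.925 * 0.96 = 8.568
Handicap index = round(8.568, 1) = 8.6

8.6


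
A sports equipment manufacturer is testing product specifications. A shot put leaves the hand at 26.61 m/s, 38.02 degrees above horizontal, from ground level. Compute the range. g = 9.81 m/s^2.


R = v^2 * sin(2*theta) / g
Convert angle to radians: theta = 38.02 deg = 0.6636 rad
sin(2*theta) = sin(1.3271) = 0.9705
R = 26.61^2 * 0.9705 / 9.81
R = 708.0921 * 0.9705 / 9.81 = 70.0487 m

70.0487 m


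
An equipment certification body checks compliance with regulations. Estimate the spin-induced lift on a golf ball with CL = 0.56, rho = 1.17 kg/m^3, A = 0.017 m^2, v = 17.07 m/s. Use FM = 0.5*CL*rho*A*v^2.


FM = 0.5 * CL * rho * A * v^2
FM = 0.5 * 0.56 * 1.17 * 0.017 * 17.07^2
v^2 = 291.3849
FM = 0.5 * 0.56 * 1.17 * 0.017 * 291.3849 = 1.6228 N

1.6228 N


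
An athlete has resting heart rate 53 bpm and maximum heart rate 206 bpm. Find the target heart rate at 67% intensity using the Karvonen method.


Target = HRrest + pct*(HRmax - HRrest)
Heart rate reserve = HRmax - HRrest = 206 - 53 = 153 bpm
Fraction = 67% = 0.67
Target = 53 + 0.67 * 153
Target = 53 + 102.51 = 155.51 bpm

155.51 bpm


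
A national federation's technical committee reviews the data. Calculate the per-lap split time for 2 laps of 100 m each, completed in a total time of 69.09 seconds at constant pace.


Split time = total_time / n_laps = 69.09 / 2
Split time = 34.545 s per lap

34.545 s


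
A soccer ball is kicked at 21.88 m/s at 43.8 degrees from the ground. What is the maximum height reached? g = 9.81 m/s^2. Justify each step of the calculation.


H = (v*sin(theta))^2 / (2*g)
vy = v*sin(theta) = 21.88 * sin(43.8 deg) = 15.1441 m/s
H = vy^2 / (2*g) = 229.3435 / (2*9.81)
H = 229.3435 / 19.62 = 11.6893 m

11.6893 m


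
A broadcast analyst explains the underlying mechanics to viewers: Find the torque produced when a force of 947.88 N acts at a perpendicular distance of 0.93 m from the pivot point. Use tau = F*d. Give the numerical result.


tau = F * d
tau = 947.88 * 0.93
tau = 881.5284 N*m

881.5284 N*m


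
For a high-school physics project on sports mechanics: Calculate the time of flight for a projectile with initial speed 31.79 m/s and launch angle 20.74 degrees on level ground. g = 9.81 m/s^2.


T = 2*v*sin(theta)/g
sin(theta) = sin(20.74 deg) = 0.3541
T = 2*31.79*0.3541 / 9.81
T = 22.5154 / 9.81 = 2.2952 s

2.2952 s


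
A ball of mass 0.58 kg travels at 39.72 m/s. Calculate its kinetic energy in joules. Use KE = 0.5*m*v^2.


KE = 0.5 * m * v^2
KE = 0.5 * 0.58 * 39.72^2
KE = 0.5 * 0.58 * 1577.6784 = 457.5267 J

457.5267 J


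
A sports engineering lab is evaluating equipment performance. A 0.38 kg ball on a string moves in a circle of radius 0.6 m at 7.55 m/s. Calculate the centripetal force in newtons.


Fc = m * v^2 / r
v^2 = 7.55^2 = 57.0025
Fc = 0.38 * 57.0025 / 0.6
Fc = 21.6609 / 0.6 = 36.1016 N

36.1016 N


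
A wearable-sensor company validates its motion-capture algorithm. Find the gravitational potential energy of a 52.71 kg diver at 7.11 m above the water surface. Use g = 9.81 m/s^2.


PE = m * g * h
PE = 52.71 * 9.81 * 7.11
PE = 517.0851 * 7.11 = 3676.4751 J

3676.4751 J


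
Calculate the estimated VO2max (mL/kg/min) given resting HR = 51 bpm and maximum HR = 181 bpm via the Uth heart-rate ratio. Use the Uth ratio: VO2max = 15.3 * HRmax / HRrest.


VO2max = 15.3 * HRmax / HRrest
VO2max = 15.3 * 181 / 51
VO2max = 2769.3 / 51 = 54.3 mL/kg/min

54.3 mL/kg/min


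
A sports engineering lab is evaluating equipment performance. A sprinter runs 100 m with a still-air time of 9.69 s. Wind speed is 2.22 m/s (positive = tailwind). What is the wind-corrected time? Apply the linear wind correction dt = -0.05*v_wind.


dt = -0.05 * v_wind = -0.05 * 2.22 = -0.111 s
t_corrected = t_still + dt = 9.69 + (-0.111)
t_corrected = 9.579 s

9.579 s


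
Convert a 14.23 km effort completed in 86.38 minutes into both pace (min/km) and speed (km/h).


Pace = time / distance = 86.38 min / 14.23 km = 6.0703 min/km
Speed = distance / time_in_hours = 14.23 / 1.4397 hr
Speed = 9.8842 km/h

6.0703 min/km, 9.8842 km/h


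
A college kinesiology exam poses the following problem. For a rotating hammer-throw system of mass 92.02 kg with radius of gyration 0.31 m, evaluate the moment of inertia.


I = m * k^2
I = 92.02 * 0.31^2
I = 92.02 * 0.0961 = 8.8431 kg*m^2

8.8431 kg*m^2


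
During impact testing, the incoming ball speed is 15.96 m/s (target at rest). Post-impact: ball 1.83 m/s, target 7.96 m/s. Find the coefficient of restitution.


e = (v2_after - v1_after) / (v1_before - v2_before)
Numerator = 7.96 - 1.83 = 6.13
Denominator = 15.96 - 0 = 15.96
e = 6.13 / 15.96 = 0.3841

0.3841


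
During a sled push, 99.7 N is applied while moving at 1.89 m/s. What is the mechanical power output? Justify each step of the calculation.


P = F * v
P = 99.7 * 1.89
P = 188.433 W

188.433 W


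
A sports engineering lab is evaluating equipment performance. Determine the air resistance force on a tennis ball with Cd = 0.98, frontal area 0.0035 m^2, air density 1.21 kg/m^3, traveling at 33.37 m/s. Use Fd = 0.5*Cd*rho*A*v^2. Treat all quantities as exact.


Fd = 0.5 * Cd * rho * A * v^2
Fd = 0.5 * 0.98 * 1.21 * 0.0035 * 33.37^2
v^2 = 1113.5569
Fd = 0.5 * 0.98 * 1.21 * 0.0035 * 1113.5569 = 2.3108 N

2.3108 N


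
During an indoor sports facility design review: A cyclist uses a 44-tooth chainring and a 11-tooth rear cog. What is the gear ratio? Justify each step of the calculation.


GR = front_teeth / rear_teeth
GR = 44 / 11
GR = 4

4


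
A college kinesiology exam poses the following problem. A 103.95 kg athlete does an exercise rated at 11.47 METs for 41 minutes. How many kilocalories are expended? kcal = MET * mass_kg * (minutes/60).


kcal = MET * mass * time_hr
Convert time: 41 min = 0.6833 hr
kcal = 11.47 * 103.95 * 0.6833
kcal = 814.7428 kcal

814.7428 kcal


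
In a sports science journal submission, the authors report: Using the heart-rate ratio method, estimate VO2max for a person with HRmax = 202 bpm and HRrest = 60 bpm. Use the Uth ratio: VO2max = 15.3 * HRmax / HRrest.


VO2max = 15.3 * HRmax / HRrest
VO2max = 15.3 * 202 / 60
VO2max = 3090.6 / 60 = 51.51 mL/kg/min

51.51 mL/kg/min


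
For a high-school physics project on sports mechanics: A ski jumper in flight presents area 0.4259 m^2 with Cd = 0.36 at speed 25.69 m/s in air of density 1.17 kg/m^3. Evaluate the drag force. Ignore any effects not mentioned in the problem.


Fd = 0.5 * Cd * rho * A * v^2
Fd = 0.5 * 0.36 * 1.17 * 0.4259 * 25.69^2
v^2 = 659.9761
Fd = 0.5 * 0.36 * 1.17 * 0.4259 * 659.9761 = 59.1963 N

59.1963 N


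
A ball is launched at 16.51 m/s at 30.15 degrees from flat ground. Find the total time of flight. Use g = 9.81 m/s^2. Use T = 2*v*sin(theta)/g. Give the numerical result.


T = 2*v*sin(theta)/g
sin(theta) = sin(30.15 deg) = 0.5023
T = 2*16.51*0.5023 / 9.81
T = 16.5848 / 9.81 = 1.6906 s

1.6906 s


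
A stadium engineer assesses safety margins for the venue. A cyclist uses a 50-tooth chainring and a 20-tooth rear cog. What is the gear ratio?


GR = front_teeth / rear_teeth
GR = 50 / 20
GR = 2.5

2.5


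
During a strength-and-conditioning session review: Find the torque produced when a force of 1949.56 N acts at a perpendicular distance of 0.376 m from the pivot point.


tau = F * d
tau = 1949.56 * 0.376
tau = 733.0346 N*m

733.0346 N*m


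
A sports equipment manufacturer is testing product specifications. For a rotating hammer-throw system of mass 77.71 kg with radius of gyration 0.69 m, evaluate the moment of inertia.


I = m * k^2
I = 77.71 * 0.69^2
I = 77.71 * 0.4761 = 36.9977 kg*m^2

36.9977 kg*m^2


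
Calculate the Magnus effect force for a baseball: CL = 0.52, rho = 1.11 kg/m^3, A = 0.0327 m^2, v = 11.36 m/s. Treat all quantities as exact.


FM = 0.5 * CL * rho * A * v^2
FM = 0.5 * 0.52 * 1.11 * 0.0327 * 11.36^2
v^2 = 129.0496
FM = 0.5 * 0.52 * 1.11 * 0.0327 * 129.0496 = 1.2179 N

1.2179 N


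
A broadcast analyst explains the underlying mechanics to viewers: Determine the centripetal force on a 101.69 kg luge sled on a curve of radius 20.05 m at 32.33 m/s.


Fc = m * v^2 / r
v^2 = 32.33^2 = 1045.2289
Fc = 101.69 * 1045.2289 / 20.05
Fc = 106289.3268 / 20.05 = 5301.2133 N

5301.2133 N


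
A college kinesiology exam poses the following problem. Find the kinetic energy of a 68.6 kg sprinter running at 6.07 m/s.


KE = 0.5 * m * v^2
KE = 0.5 * 68.6 * 6.07^2
KE = 0.5 * 68.6 * 36.8449 = 1263.7801 J

1263.7801 J


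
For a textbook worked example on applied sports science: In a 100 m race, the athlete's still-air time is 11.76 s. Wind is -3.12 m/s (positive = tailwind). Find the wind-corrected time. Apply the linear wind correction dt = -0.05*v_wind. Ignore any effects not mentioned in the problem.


dt = -0.05 * v_wind = -0.05 * -3.12 = 0.156 s
t_corrected = t_still + dt = 11.76 + (0.156)
t_corrected = 11.916 s

11.916 s


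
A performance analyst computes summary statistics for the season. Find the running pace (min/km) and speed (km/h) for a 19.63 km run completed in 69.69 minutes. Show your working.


Pace = time / distance = 69.69 min / 19.63 km = 3.5502 min/km
Speed = distance / time_in_hours = 19.63 / 1.1615 hr
Speed = 16.9006 km/h

3.5502 min/km, 16.9006 km/h


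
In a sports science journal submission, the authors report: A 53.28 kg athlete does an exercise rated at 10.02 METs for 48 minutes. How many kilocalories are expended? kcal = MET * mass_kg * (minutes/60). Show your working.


kcal = MET * mass * time_hr
Convert time: 48 min = 0.8 hr
kcal = 10.02 * 53.28 * 0.8
kcal = 427.0925 kcal

427.0925 kcal


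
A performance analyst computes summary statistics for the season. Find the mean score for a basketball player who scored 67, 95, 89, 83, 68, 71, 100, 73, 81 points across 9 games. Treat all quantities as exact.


Average = sum / n
Sum = 727
Average = 727 / 9 = 80.7778

80.7778


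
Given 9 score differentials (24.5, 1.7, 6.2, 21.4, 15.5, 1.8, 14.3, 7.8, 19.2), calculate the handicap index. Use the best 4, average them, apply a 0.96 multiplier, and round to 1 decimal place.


All differentials: 24.5, 1.7, 6.2, 21.4, 15.5, 1.8, 14.3, 7.8, 19.2
Sorted: 1.7, 1.8, 6.2, 7.8, 14.3, 15.5, 19.2, 21.4, 24.5
Best 4: 1.7, 1.8, 6.2, 7.8
Average of best = 17.5 / 4 = 4.375
Raw index = 4.375 * 0.96 = 4.2
Handicap index = round(4.2, 1) = 4.2

4.2


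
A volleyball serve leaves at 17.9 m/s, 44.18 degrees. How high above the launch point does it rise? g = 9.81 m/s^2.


H = (v*sin(theta))^2 / (2*g)
vy = v*sin(theta) = 17.9 * sin(44.18 deg) = 12.4748 m/s
H = vy^2 / (2*g) = 155.62 / (2*9.81)
H = 155.62 / 19.62 = 7.9317 m

7.9317 m


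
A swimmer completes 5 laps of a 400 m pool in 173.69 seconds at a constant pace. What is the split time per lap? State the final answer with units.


Split time = total_time / n_laps = 173.69 / 5
Split time = 34.738 s per lap

34.738 s


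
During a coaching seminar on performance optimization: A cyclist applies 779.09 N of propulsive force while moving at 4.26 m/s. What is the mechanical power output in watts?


P = F * v
P = 779.09 * 4.26
P = 3318.9234 W

3318.9234 W


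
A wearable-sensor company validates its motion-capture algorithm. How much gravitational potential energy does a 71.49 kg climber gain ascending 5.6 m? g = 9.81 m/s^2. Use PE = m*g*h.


PE = m * g * h
PE = 71.49 * 9.81 * 5.6
PE = 701.3169 * 5.6 = 3927.3746 J

3927.3746 J


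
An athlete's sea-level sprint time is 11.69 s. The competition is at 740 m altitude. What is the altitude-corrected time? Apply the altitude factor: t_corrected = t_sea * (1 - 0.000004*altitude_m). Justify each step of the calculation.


Correction factor = 1 - 0.000004 * 740 = 0.99704
t_corrected = t_sea * factor = 11.69 * 0.99704
t_corrected = 11.6554 s

11.6554 s


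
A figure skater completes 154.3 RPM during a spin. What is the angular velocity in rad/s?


omega = RPM * 2 * pi / 60
omega = 154.3 * 2 * 3.14159 / 60
omega = 969.4955 / 60 = 16.1583 rad/s

16.1583 rad/s


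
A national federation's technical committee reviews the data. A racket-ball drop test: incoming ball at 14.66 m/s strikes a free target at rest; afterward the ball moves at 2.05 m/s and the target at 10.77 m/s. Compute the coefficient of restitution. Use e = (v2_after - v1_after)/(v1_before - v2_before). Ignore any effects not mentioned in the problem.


e = (v2_after - v1_after) / (v1_before - v2_before)
Numerator = 10.77 - 2.05 = 8.72
Denominator = 14.66 - 0 = 14.66
e = 8.72 / 14.66 = 0.5948

0.5948


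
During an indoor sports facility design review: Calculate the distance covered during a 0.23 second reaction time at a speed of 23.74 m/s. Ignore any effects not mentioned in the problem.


d = v * t
d = 23.74 * 0.23
d = 5.4602 m

5.4602 m


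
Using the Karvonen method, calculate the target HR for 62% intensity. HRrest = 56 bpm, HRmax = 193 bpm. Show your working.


Target = HRrest + pct*(HRmax - HRrest)
Heart rate reserve = HRmax - HRrest = 193 - 56 = 137 bpm
Fraction = 62% = 0.62
Target = 56 + 0.62 * 137
Target = 56 + 84.94 = 140.94 bpm

140.94 bpm


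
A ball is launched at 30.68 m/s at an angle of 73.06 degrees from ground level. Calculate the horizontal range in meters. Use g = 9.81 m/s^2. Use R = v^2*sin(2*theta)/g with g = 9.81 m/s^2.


R = v^2 * sin(2*theta) / g
Convert angle to radians: theta = 73.06 deg = 1.2751 rad
sin(2*theta) = sin(2.5503) = 0.5575
R = 30.68^2 * 0.5575 / 9.81
R = 941.2624 * 0.5575 / 9.81 = 53.4874 m

53.4874 m


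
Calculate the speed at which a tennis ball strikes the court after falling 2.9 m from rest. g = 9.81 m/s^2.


v = sqrt(2 * g * h)
v = sqrt(2 * 9.81 * 2.9)
v = sqrt(56.898) = 7.5431 m/s

7.5431 m/s


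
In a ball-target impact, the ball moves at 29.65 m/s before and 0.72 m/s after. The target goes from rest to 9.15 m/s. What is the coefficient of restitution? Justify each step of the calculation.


e = (v2_after - v1_after) / (v1_before - v2_before)
Numerator = 9.15 - 0.72 = 8.43
Denominator = 29.65 - 0 = 29.65
e = 8.43 / 29.65 = 0.2843

0.2843


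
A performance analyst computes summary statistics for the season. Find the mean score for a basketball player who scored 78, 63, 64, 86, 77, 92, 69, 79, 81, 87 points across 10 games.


Average = sum / n
Sum = 776
Average = 776 / 10 = 77.6

77.6


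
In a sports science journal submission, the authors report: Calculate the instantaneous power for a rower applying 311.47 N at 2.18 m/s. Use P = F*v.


P = F * v
P = 311.47 * 2.18
P = 679.0046 W

679.0046 W


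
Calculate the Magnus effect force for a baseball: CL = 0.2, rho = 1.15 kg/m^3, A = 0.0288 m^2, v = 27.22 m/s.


FM = 0.5 * CL * rho * A * v^2
FM = 0.5 * 0.2 * 1.15 * 0.0288 * 27.22^2
v^2 = 740.9284
FM = 0.5 * 0.2 * 1.15 * 0.0288 * 740.9284 = 2.454 N

2.454 N


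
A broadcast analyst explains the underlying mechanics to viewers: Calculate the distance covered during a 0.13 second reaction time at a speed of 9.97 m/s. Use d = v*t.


d = v * t
d = 9.97 * 0.13
d = 1.2961 m

1.2961 m


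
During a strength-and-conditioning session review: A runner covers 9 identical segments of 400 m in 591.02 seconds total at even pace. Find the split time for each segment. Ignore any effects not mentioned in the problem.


Split time = total_time / n_laps = 591.02 / 9
Split time = 65.6689 s per lap

65.6689 s


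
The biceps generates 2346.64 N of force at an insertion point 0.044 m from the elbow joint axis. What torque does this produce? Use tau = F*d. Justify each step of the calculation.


tau = F * d
tau = 2346.64 * 0.044
tau = 103.2522 N*m

103.2522 N*m


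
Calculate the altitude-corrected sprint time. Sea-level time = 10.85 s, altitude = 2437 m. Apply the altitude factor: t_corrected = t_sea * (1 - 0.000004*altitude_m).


Correction factor = 1 - 0.000004 * 2437 = 0.990252
t_corrected = t_sea * factor = 10.85 * 0.990252
t_corrected = 10.7442 s

10.7442 s


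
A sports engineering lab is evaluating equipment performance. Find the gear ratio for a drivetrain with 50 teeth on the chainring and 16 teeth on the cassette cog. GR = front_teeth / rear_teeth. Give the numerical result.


GR = front_teeth / rear_teeth
GR = 50 / 16
GR = 3.125

3.125


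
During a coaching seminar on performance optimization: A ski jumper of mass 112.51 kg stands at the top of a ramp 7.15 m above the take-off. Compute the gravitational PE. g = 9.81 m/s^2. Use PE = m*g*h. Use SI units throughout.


PE = m * g * h
PE = 112.51 * 9.81 * 7.15
PE = 1103.7231 * 7.15 = 7891.6202 J

7891.6202 J


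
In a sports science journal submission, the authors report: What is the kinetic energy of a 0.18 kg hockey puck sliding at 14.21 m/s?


KE = 0.5 * m * v^2
KE = 0.5 * 0.18 * 14.21^2
KE = 0.5 * 0.18 * 201.9241 = 18.1732 J

18.1732 J


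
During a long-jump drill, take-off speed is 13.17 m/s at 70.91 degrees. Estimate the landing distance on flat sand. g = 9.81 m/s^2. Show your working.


R = v^2 * sin(2*theta) / g
Convert angle to radians: theta = 70.91 deg = 1.2376 rad
sin(2*theta) = sin(2.4752) = 0.6181
R = 13.17^2 * 0.6181 / 9.81
R = 173.4489 * 0.6181 / 9.81 = 10.9291 m

10.9291 m


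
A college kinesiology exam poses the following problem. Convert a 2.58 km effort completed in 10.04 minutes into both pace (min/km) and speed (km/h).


Pace = time / distance = 10.04 min / 2.58 km = 3.8915 min/km
Speed = distance / time_in_hours = 2.58 / 0.1673 hr
Speed = 15.4183 km/h

3.8915 min/km, 15.4183 km/h


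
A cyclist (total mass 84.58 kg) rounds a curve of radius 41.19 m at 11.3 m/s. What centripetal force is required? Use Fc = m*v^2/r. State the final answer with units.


Fc = m * v^2 / r
v^2 = 11.3^2 = 127.69
Fc = 84.58 * 127.69 / 41.19
Fc = 10800.0202 / 41.19 = 262.2001 N

262.2001 N


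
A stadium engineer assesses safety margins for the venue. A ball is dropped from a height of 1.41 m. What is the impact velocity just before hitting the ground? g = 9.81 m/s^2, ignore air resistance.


v = sqrt(2 * g * h)
v = sqrt(2 * 9.81 * 1.41)
v = sqrt(27.6642) = 5.2597 m/s

5.2597 m/s


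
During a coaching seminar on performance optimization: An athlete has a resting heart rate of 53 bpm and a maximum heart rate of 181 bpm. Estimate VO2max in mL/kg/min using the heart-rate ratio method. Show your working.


VO2max = 15.3 * HRmax / HRrest
VO2max = 15.3 * 181 / 53
VO2max = 2769.3 / 53 = 52.2509 mL/kg/min

52.2509 mL/kg/min


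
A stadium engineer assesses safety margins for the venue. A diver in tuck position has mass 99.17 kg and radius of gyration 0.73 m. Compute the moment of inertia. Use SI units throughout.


I = m * k^2
I = 99.17 * 0.73^2
I = 99.17 * 0.5329 = 52.8477 kg*m^2

52.8477 kg*m^2


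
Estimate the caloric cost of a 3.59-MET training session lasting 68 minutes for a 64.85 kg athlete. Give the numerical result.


kcal = MET * mass * time_hr
Convert time: 68 min = 1.1333 hr
kcal = 3.59 * 64.85 * 1.1333
kcal = 263.853 kcal

263.853 kcal


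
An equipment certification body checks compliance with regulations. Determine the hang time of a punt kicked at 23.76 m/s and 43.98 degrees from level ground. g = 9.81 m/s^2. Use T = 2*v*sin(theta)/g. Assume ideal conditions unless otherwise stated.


T = 2*v*sin(theta)/g
sin(theta) = sin(43.98 deg) = 0.6944
T = 2*23.76*0.6944 / 9.81
T = 32.9982 / 9.81 = 3.3637 s

3.3637 s


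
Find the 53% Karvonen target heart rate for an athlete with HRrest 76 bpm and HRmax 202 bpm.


Target = HRrest + pct*(HRmax - HRrest)
Heart rate reserve = HRmax - HRrest = 202 - 76 = 126 bpm
Fraction = 53% = 0.53
Target = 76 + 0.53 * 126
Target = 76 + 66.78 = 142.78 bpm

142.78 bpm


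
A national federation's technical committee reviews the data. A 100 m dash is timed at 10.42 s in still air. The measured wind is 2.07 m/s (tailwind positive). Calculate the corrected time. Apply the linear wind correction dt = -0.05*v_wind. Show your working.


dt = -0.05 * v_wind = -0.05 * 2.07 = -0.1035 s
t_corrected = t_still + dt = 10.42 + (-0.1035)
t_corrected = 10.3165 s

10.3165 s


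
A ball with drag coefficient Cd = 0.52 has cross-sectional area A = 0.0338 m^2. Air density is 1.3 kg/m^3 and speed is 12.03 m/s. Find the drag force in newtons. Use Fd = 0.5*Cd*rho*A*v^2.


Fd = 0.5 * Cd * rho * A * v^2
Fd = 0.5 * 0.52 * 1.3 * 0.0338 * 12.03^2
v^2 = 144.7209
Fd = 0.5 * 0.52 * 1.3 * 0.0338 * 144.7209 = 1.6533 N

1.6533 N


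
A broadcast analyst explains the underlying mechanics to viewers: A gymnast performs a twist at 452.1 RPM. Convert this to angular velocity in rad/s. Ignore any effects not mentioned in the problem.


omega = RPM * 2 * pi / 60
omega = 452.1 * 2 * 3.14159 / 60
omega = 2840.6281 / 60 = 47.3438 rad/s

47.3438 rad/s


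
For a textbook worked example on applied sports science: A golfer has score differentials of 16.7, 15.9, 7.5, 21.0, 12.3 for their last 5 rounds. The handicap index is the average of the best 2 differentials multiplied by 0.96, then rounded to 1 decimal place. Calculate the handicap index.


All differentials: 16.7, 15.9, 7.5, 21.0, 12.3
Sorted: 7.5, 12.3, 15.9, 16.7, 21.0
Best 2: 7.5, 12.3
Average of best = 19.8 / 2 = 9.9
Raw index = 9.9 * 0.96 = 9.504
Handicap index = round(9.504, 1) = 9.5

9.5


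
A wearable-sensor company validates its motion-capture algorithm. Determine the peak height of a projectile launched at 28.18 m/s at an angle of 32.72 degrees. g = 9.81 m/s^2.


H = (v*sin(theta))^2 / (2*g)
vy = v*sin(theta) = 28.18 * sin(32.72 deg) = 15.2322 m/s
H = vy^2 / (2*g) = 232.0214 / (2*9.81)
H = 232.0214 / 19.62 = 11.8258 m

11.8258 m


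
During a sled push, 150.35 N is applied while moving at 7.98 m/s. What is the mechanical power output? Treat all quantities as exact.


P = F * v
P = 150.35 * 7.98
P = 1199.793 W

1199.793 W


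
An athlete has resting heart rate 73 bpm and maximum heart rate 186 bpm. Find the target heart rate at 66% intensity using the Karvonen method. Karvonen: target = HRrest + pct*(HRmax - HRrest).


Target = HRrest + pct*(HRmax - HRrest)
Heart rate reserve = HRmax - HRrest = 186 - 73 = 113 bpm
Fraction = 66% = 0.66
Target = 73 + 0.66 * 113
Target = 73 + 74.58 = 147.58 bpm

147.58 bpm


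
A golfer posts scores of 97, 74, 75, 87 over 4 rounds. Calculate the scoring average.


Average = sum / n
Sum = 333
Average = 333 / 4 = 83.25

83.25


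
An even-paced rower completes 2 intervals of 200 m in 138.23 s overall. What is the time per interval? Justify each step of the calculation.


Split time = total_time / n_laps = 138.23 / 2
Split time = 69.115 s per lap

69.115 s


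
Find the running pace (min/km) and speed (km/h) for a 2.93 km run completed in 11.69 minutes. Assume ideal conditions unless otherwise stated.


Pace = time / distance = 11.69 min / 2.93 km = 3.9898 min/km
Speed = distance / time_in_hours = 2.93 / 0.1948 hr
Speed = 15.0385 km/h

3.9898 min/km, 15.0385 km/h


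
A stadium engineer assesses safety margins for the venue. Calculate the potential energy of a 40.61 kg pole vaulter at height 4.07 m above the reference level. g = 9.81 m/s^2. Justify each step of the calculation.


PE = m * g * h
PE = 40.61 * 9.81 * 4.07
PE = 398.3841 * 4.07 = 1621.4233 J

1621.4233 J


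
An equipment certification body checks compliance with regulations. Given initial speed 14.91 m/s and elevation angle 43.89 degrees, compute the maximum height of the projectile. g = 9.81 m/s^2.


H = (v*sin(theta))^2 / (2*g)
vy = v*sin(theta) = 14.91 * sin(43.89 deg) = 10.3367 m/s
H = vy^2 / (2*g) = 106.8483 / (2*9.81)
H = 106.8483 / 19.62 = 5.4459 m

5.4459 m


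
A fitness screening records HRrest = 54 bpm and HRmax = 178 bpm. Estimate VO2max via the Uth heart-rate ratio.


VO2max = 15.3 * HRmax / HRrest
VO2max = 15.3 * 178 / 54
VO2max = 2723.4 / 54 = 50.4333 mL/kg/min

50.4333 mL/kg/min


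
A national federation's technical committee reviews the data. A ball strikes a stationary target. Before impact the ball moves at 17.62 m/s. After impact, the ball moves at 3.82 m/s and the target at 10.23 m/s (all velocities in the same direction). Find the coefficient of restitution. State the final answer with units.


e = (v2_after - v1_after) / (v1_before - v2_before)
Numerator = 10.23 - 3.82 = 6.41
Denominator = 17.62 - 0 = 17.62
e = 6.41 / 17.62 = 0.3638

0.3638


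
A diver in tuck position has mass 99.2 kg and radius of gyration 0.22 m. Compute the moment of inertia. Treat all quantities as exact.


I = m * k^2
I = 99.2 * 0.22^2
I = 99.2 * 0.0484 = 4.8013 kg*m^2

4.8013 kg*m^2


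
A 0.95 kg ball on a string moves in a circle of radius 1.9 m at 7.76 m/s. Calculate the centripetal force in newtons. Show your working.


Fc = m * v^2 / r
v^2 = 7.76^2 = 60.2176
Fc = 0.95 * 60.2176 / 1.9
Fc = 57.2067 / 1.9 = 30.1088 N

30.1088 N


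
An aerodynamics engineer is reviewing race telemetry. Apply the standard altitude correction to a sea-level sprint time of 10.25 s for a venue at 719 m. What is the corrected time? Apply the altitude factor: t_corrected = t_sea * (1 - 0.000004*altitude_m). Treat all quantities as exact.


Correction factor = 1 - 0.000004 * 719 = 0.997124
t_corrected = t_sea * factor = 10.25 * 0.997124
t_corrected = 10.2205 s

10.2205 s


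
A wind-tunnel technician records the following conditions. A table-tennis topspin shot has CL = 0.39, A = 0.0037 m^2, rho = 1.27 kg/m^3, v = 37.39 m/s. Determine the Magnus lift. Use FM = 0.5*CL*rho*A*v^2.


FM = 0.5 * CL * rho * A * v^2
FM = 0.5 * 0.39 * 1.27 * 0.0037 * 37.39^2
v^2 = 1398.0121
FM = 0.5 * 0.39 * 1.27 * 0.0037 * 1398.0121 = 1.281 N

1.281 N


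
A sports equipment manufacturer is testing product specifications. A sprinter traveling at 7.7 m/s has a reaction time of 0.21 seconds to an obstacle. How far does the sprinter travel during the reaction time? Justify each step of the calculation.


d = v * t
d = 7.7 * 0.21
d = 1.617 m

1.617 m


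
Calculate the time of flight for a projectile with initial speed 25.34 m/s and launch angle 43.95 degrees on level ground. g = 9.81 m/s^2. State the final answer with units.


T = 2*v*sin(theta)/g
sin(theta) = sin(43.95 deg) = 0.694
T = 2*25.34*0.694 / 9.81
T = 35.1735 / 9.81 = 3.5855 s

3.5855 s


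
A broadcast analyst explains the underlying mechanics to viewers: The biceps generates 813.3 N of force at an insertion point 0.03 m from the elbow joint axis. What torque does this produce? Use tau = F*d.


tau = F * d
tau = 813.3 * 0.03
tau = 24.399 N*m

24.399 N*m


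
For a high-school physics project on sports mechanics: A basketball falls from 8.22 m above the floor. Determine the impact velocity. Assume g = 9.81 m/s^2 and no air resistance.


v = sqrt(2 * g * h)
v = sqrt(2 * 9.81 * 8.22)
v = sqrt(161.2764) = 12.6995 m/s

12.6995 m/s


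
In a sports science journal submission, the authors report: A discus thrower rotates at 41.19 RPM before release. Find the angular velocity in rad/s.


omega = RPM * 2 * pi / 60
omega = 41.19 * 2 * 3.14159 / 60
omega = 258.8044 / 60 = 4.3134 rad/s

4.3134 rad/s


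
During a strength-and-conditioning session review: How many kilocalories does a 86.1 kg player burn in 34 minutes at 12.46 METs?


kcal = MET * mass * time_hr
Convert time: 34 min = 0.5667 hr
kcal = 12.46 * 86.1 * 0.5667
kcal = 607.9234 kcal

607.9234 kcal


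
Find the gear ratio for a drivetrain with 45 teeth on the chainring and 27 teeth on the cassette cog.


GR = front_teeth / rear_teeth
GR = 45 / 27
GR = 1.6667

1.6667


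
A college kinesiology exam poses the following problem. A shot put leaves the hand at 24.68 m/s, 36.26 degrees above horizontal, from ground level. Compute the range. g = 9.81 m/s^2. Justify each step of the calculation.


R = v^2 * sin(2*theta) / g
Convert angle to radians: theta = 36.26 deg = 0.6329 rad
sin(2*theta) = sin(1.2657) = 0.9538
R = 24.68^2 * 0.9538 / 9.81
R = 609.1024 * 0.9538 / 9.81 = 59.2228 m

59.2228 m


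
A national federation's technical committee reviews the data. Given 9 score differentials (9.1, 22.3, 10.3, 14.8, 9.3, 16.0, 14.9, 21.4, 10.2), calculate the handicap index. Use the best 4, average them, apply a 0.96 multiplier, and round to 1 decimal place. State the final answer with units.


All differentials: 9.1, 22.3, 10.3, 14.8, 9.3, 16.0, 14.9, 21.4, 10.2
Sorted: 9.1, 9.3, 10.2, 10.3, 14.8, 14.9, 16.0, 21.4, 22.3
Best 4: 9.1, 9.3, 10.2, 10.3
Average of best = 38.9 / 4 = 9.725
Raw index = 9.725 * 0.96 = 9.336
Handicap index = round(9.336, 1) = 9.3

9.3


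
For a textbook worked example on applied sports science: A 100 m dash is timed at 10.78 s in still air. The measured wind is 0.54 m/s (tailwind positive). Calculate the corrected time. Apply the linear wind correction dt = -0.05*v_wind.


dt = -0.05 * v_wind = -0.05 * 0.54 = -0.027 s
t_corrected = t_still + dt = 10.78 + (-0.027)
t_corrected = 10.753 s

10.753 s


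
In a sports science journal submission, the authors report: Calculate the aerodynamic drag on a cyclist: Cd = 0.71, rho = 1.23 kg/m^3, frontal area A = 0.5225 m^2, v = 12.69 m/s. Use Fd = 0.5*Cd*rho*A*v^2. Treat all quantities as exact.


Fd = 0.5 * Cd * rho * A * v^2
Fd = 0.5 * 0.71 * 1.23 * 0.5225 * 12.69^2
v^2 = 161.0361
Fd = 0.5 * 0.71 * 1.23 * 0.5225 * 161.0361 = 36.7403 N

36.7403 N


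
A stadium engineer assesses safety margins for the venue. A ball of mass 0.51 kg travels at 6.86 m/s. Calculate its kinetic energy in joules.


KE = 0.5 * m * v^2
KE = 0.5 * 0.51 * 6.86^2
KE = 0.5 * 0.51 * 47.0596 = 12.0002 J

12.0002 J


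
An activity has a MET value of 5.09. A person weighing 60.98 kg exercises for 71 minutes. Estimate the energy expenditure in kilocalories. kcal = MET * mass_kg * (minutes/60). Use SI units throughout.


kcal = MET * mass * time_hr
Convert time: 71 min = 1.1833 hr
kcal = 5.09 * 60.98 * 1.1833
kcal = 367.2927 kcal

367.2927 kcal


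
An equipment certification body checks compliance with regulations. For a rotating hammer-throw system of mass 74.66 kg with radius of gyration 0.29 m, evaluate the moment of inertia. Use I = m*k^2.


I = m * k^2
I = 74.66 * 0.29^2
I = 74.66 * 0.0841 = 6.2789 kg*m^2

6.2789 kg*m^2


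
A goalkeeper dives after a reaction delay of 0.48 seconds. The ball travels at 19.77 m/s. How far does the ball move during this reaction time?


d = v * t
d = 19.77 * 0.48
d = 9.4896 m

9.4896 m


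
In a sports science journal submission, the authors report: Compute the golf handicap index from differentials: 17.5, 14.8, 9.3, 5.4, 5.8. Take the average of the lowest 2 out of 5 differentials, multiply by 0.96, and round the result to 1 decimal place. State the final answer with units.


All differentials: 17.5, 14.8, 9.3, 5.4, 5.8
Sorted: 5.4, 5.8, 9.3, 14.8, 17.5
Best 2: 5.4, 5.8
Average of best = 11.2 / 2 = 5.6
Raw index = 5.6 * 0.96 = 5.376
Handicap index = round(5.376, 1) = 5.4

5.4


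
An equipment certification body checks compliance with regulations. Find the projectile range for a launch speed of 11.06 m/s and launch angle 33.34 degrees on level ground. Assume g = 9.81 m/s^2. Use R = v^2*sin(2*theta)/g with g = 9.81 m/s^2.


R = v^2 * sin(2*theta) / g
Convert angle to radians: theta = 33.34 deg = 0.5819 rad
sin(2*theta) = sin(1.1638) = 0.9183
R = 11.06^2 * 0.9183 / 9.81
R = 122.3236 * 0.9183 / 9.81 = 11.4506 m

11.4506 m


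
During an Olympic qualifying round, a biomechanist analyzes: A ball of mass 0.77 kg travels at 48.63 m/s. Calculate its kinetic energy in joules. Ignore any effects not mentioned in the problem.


KE = 0.5 * m * v^2
KE = 0.5 * 0.77 * 48.63^2
KE = 0.5 * 0.77 * 2364.8769 = 910.4776 J

910.4776 J


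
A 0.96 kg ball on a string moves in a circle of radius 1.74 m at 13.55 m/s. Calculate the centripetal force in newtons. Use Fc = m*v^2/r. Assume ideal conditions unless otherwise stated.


Fc = m * v^2 / r
v^2 = 13.55^2 = 183.6025
Fc = 0.96 * 183.6025 / 1.74
Fc = 176.2584 / 1.74 = 101.2979 N

101.2979 N


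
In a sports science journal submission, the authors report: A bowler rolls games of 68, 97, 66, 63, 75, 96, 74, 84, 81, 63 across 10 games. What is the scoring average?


Average = sum / n
Sum = 767
Average = 767 / 10 = 76.7

76.7


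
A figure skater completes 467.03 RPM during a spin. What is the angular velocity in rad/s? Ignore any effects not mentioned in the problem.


omega = RPM * 2 * pi / 60
omega = 467.03 * 2 * 3.14159 / 60
omega = 2934.436 / 60 = 48.9073 rad/s

48.9073 rad/s


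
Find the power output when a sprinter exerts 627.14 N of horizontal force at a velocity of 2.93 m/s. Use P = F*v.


P = F * v
P = 627.14 * 2.93
P = 1837.5202 W

1837.5202 W


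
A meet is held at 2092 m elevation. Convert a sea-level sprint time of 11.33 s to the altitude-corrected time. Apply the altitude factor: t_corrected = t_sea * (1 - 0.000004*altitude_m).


Correction factor = 1 - 0.000004 * 2092 = 0.991632
t_corrected = t_sea * factor = 11.33 * 0.991632
t_corrected = 11.2352 s

11.2352 s


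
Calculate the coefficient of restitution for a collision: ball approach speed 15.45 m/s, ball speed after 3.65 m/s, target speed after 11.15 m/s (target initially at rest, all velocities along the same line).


e = (v2_after - v1_after) / (v1_before - v2_before)
Numerator = 11.15 - 3.65 = 7.5
Denominator = 15.45 - 0 = 15.45
e = 7.5 / 15.45 = 0.4854

0.4854
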